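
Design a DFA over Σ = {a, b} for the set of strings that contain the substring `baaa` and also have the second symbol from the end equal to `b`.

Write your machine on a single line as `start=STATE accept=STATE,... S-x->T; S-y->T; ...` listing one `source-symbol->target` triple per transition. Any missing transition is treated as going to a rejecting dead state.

start=q0; accept=q6,q7; q0-a->q0; q0-b->q1; q1-a->q2; q1-b->q1; q2-a->q3; q2-b->q1; q3-a->q4; q3-b->q1; q4-a->q4; q4-b->q5; q5-a->q6; q5-b->q7; q6-a->q4; q6-b->q5; q7-a->q6; q7-b->q7

Build one automaton per condition and run them in lockstep. The first has 5 states tracking whether and how much of `baaa` has been seen; the second has 7 states tracking the last 2 symbols read. A product state is a pair (one from each), accepting exactly when both do. After merging equivalent states the machine shrinks.
With 8 states:
        a   b  
>  q0   q0  q1 
   q1   q2  q1 
   q2   q3  q1 
   q3   q4  q1 
   q4   q4  q5 
   q5   q6  q7 
 * q6   q4  q5 
 * q7   q6  q7 
(> = start, * = accepting)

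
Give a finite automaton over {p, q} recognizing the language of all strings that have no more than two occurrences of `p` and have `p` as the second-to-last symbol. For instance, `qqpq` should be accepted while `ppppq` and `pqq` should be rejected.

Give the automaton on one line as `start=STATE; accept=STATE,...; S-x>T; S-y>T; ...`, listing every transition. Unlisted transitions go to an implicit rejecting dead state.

Handle the two conditions separately and then intersect. One (4 states) tracks the count of `p`s, saturating at 3; the other (7 states) tracks the last 2 symbols read. Each combined state is a pair, one component from each; accept when both components accept. Minimizing collapses redundant product states.
       p  q 
>  A   B  A 
   B   C  D 
 * C   E  F 
 * D   G  H 
   E   E  E 
 * F   E  E 
   G   E  F 
   H   G  H 
(> = start, * = accepting)

start=A; accept=C,D,F; A-p>B; A-q>A; B-p>C; B-q>D; C-p>E; C-q>F; D-p>G; D-q>H; E-p>E; E-q>E; F-p>E; F-q>E; G-p>E; G-q>F; H-p>G; H-q>H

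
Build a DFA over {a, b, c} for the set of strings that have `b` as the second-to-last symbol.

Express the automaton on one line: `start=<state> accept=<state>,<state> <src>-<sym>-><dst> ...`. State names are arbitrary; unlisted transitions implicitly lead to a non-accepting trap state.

start=s0 accept=s7,s8,s9 s0-a->s1 s0-b->s2 s0-c->s3 s1-a->s4 s1-b->s5 s1-c->s6 s2-a->s7 s2-b->s8 s2-c->s9 s3-a->s10 s3-b->s11 s3-c->s12 s4-a->s4 s4-b->s5 s4-c->s6 s5-a->s7 s5-b->s8 s5-c->s9 s6-a->s10 s6-b->s11 s6-c->s12 s7-a->s4 s7-b->s5 s7-c->s6 s8-a->s7 s8-b->s8 s8-c->s9 s9-a->s10 s9-b->s11 s9-c->s12 s10-a->s4 s10-b->s5 s10-c->s6 s11-a->s7 s11-b->s8 s11-c->s9 s12-a->s10 s12-b->s11 s12-c->s12

Because acceptance depends on a position counted from the end, the machine has to buffer the most recent 2 symbols. Make each state the string of the last up-to-2 symbols read; on input `x` shift the window left and append `x`. Accept when the buffered window has length 2 and begins with `b`.
A 13-state machine:
          a    b    c  
>  s0     s1   s2   s3 
   s1     s4   s5   s6 
   s2     s7   s8   s9 
   s3    s10  s11  s12 
   s4     s4   s5   s6 
   s5     s7   s8   s9 
   s6    s10  s11  s12 
 * s7     s4   s5   s6 
 * s8     s7   s8   s9 
 * s9    s10  s11  s12 
   s10    s4   s5   s6 
   s11    s7   s8   s9 
   s12   s10  s11  s12 
(> = start, * = accepting)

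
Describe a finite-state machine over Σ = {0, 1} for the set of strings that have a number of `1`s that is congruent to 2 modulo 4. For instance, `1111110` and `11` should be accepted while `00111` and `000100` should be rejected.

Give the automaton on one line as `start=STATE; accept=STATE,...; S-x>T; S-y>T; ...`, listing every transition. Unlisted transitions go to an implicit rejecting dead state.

The only thing that matters is how many `1`s have appeared, reduced mod 4. Use one state per residue: S0 for 0, …, S3 for 3. Reading `1` moves to the next residue; anything else stays put. S2 is accepting.
        0   1  
>  S0   S0  S1 
   S1   S1  S2 
 * S2   S2  S3 
   S3   S3  S0 
(> = start, * = accepting)

start=S0; accept=S2; S0-0>S0; S0-1>S1; S1-0>S1; S1-1>S2; S2-0>S2; S2-1>S3; S3-0>S3; S3-1>S0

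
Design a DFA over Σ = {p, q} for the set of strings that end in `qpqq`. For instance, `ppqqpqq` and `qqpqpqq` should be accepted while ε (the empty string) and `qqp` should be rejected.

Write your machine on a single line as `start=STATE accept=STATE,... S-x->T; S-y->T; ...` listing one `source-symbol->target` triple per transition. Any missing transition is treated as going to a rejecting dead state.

Let each state record the length of the longest suffix of the input read so far that is also a prefix of `qpqq`. S1 means the last symbol is `q`; S2 means the last 2 symbols are `qp`; S3 means the last 3 symbols are `qpq`; S4 means the last 4 symbols are `qpqq`. Accept only at S4, where the string currently ends in `qpqq`.
With 5 states:
        p   q  
>  S0   S0  S1 
   S1   S2  S1 
   S2   S0  S3 
   S3   S2  S4 
 * S4   S2  S1 
(> = start, * = accepting)

start=S0; accept=S4; S0-p->S0; S0-q->S1; S1-p->S2; S1-q->S1; S2-p->S0; S2-q->S3; S3-p->S2; S3-q->S4; S4-p->S2; S4-q->S1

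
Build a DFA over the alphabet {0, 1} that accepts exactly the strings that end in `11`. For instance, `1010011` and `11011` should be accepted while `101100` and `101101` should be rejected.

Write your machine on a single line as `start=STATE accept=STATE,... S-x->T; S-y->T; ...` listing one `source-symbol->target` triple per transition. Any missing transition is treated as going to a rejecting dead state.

start=q0; accept=q2; q0-0->q0; q0-1->q1; q1-0->q0; q1-1->q2; q2-0->q0; q2-1->q2

Remember how much of `11` the current input suffix matches. State q0 means no match yet; q1 means the last symbol is `1`; q2 means the last 2 symbols are `11`. Only q2 accepts. On a mismatch, fall back to the longest proper suffix that is still a prefix of `11`.
With 3 states:
        0   1  
>  q0   q0  q1 
   q1   q0  q2 
 * q2   q0  q2 
(> = start, * = accepting)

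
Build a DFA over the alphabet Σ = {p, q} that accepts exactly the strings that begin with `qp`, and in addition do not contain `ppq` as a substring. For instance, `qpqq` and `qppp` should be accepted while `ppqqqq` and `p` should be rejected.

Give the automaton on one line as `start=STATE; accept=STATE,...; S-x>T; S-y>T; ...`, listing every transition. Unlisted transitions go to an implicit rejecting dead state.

Handle the two conditions separately and then intersect. One (4 states) tracks whether the input so far still matches the prefix `qp`; the other (4 states) tracks partial matches of the forbidden pattern `ppq`. Each combined state is a pair, one component from each; accept when both components accept. Equivalent product states are then merged.
6 states suffice.
        p   q  
>  s0   s1  s2 
   s1   s1  s1 
   s2   s3  s1 
 * s3   s4  s5 
 * s4   s4  s1 
 * s5   s3  s5 
(> = start, * = accepting)

start=s0; accept=s3,s4,s5; s0-p>s1; s0-q>s2; s1-p>s1; s1-q>s1; s2-p>s3; s2-q>s1; s3-p>s4; s3-q>s5; s4-p>s4; s4-q>s1; s5-p>s3; s5-q>s5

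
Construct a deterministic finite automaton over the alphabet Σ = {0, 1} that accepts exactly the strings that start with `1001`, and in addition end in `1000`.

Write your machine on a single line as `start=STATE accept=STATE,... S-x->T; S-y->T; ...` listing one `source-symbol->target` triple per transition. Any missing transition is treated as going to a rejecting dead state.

Run two small machines in parallel and take their product. One (6 states) tracks whether the input so far still matches the prefix `1001`; the other (5 states) tracks how much of the suffix `1000` has currently been matched. Each combined state is a pair, one component from each; accept when both components accept.
14 states suffice.
          0    1  
>  S0     S1   S2 
   S1     S1   S3 
   S2     S4   S3 
   S3     S5   S3 
   S4     S6   S3 
   S5     S7   S3 
   S6     S8   S9 
   S7     S8   S3 
   S8     S1   S3 
   S9    S10   S9 
   S10   S11   S9 
   S11   S12   S9 
 * S12   S13   S9 
   S13   S13   S9 
(> = start, * = accepting)

start=S0; accept=S12; S0-0->S1; S0-1->S2; S1-0->S1; S1-1->S3; S2-0->S4; S2-1->S3; S3-0->S5; S3-1->S3; S4-0->S6; S4-1->S3; S5-0->S7; S5-1->S3; S6-0->S8; S6-1->S9; S7-0->S8; S7-1->S3; S8-0->S1; S8-1->S3; S9-0->S10; S9-1->S9; S10-0->S11; S10-1->S9; S11-0->S12; S11-1->S9; S12-0->S13; S12-1->S9; S13-0->S13; S13-1->S9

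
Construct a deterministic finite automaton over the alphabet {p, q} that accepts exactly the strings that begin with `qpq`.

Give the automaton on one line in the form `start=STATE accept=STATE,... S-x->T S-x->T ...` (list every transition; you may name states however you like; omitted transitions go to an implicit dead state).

start=A accept=D A-p->E A-q->B B-p->C B-q->E C-p->E C-q->D D-p->D D-q->D E-p->E E-q->E

Check the first 3 symbols one by one: A through C record how many have matched `qpq` so far; any wrong symbol goes to the dead state E. After all 3 match we enter the accepting sink D.
5 states suffice.
       p  q 
>  A   E  B 
   B   C  E 
   C   E  D 
 * D   D  D 
   E   E  E 
(> = start, * = accepting)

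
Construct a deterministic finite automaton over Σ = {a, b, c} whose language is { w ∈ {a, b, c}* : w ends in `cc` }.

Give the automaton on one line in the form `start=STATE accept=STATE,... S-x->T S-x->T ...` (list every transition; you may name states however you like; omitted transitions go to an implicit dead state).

Let each state record the length of the longest suffix of the input read so far that is also a prefix of `cc`. q1 means the last symbol is `c`; q2 means the last 2 symbols are `cc`. Accept only at q2, where the string currently ends in `cc`.
3 states suffice.
        a   b   c  
>  q0   q0  q0  q1 
   q1   q0  q0  q2 
 * q2   q0  q0  q2 
(> = start, * = accepting)

start=q0 accept=q2 q0-a->q0 q0-b->q0 q0-c->q1 q1-a->q0 q1-b->q0 q1-c->q2 q2-a->q0 q2-b->q0 q2-c->q2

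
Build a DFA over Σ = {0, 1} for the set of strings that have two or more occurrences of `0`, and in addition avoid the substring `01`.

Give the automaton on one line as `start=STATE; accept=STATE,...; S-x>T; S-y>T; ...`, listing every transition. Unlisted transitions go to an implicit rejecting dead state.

Build one automaton per condition and run them in lockstep. One (4 states) tracks the count of `0`s, saturating at 3; the other (3 states) tracks partial matches of the forbidden pattern `01`. Each combined state is a pair, one component from each; accept when both components accept.
7 states suffice.
        0   1  
>  q0   q1  q0 
   q1   q2  q3 
 * q2   q4  q5 
   q3   q5  q3 
 * q4   q4  q6 
   q5   q6  q5 
   q6   q6  q6 
(> = start, * = accepting)

start=q0; accept=q2,q4; q0-0>q1; q0-1>q0; q1-0>q2; q1-1>q3; q2-0>q4; q2-1>q5; q3-0>q5; q3-1>q3; q4-0>q4; q4-1>q6; q5-0>q6; q5-1>q5; q6-0>q6; q6-1>q6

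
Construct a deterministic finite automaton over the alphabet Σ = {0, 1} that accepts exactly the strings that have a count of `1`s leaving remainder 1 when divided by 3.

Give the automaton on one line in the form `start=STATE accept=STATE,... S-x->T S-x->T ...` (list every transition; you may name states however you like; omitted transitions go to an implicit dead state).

start=q0 accept=q1 q0-0->q0 q0-1->q1 q1-0->q1 q1-1->q2 q2-0->q2 q2-1->q0

Keep the running count of `1`s modulo 3: each `1` advances along the cycle q0 → q1 → q2 → q0 while other symbols loop. Accept at q1.
With 3 states:
        0   1  
>  q0   q0  q1 
 * q1   q1  q2 
   q2   q2  q0 
(> = start, * = accepting)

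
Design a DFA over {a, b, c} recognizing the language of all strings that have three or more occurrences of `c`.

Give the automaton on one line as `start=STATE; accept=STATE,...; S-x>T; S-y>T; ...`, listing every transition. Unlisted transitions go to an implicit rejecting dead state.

start=s0; accept=s3,s4; s0-a>s0; s0-b>s0; s0-c>s1; s1-a>s1; s1-b>s1; s1-c>s2; s2-a>s2; s2-b>s2; s2-c>s3; s3-a>s3; s3-b>s3; s3-c>s4; s4-a>s4; s4-b>s4; s4-c>s4

Count `c`s, saturating at 4: states s0 through s3 mean 0 through 3 `c`s seen; s4 means more than 3. Each `c` increments (capped at s4); other symbols loop. Accept from {s3, s4}.
With 5 states:
        a   b   c  
>  s0   s0  s0  s1 
   s1   s1  s1  s2 
   s2   s2  s2  s3 
 * s3   s3  s3  s4 
 * s4   s4  s4  s4 
(> = start, * = accepting)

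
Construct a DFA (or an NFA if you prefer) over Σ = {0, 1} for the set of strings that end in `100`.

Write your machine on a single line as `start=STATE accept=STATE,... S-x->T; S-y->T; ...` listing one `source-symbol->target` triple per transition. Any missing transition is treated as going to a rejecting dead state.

Let each state record the length of the longest suffix of the input read so far that is also a prefix of `100`. s1 means the last symbol is `1`; s2 means the last 2 symbols are `10`; s3 means the last 3 symbols are `100`. Accept only at s3, where the string currently ends in `100`.
A 4-state machine:
        0   1  
>  s0   s0  s1 
   s1   s2  s1 
   s2   s3  s1 
 * s3   s0  s1 
(> = start, * = accepting)

start=s0; accept=s3; s0-0->s0; s0-1->s1; s1-0->s2; s1-1->s1; s2-0->s3; s2-1->s1; s3-0->s0; s3-1->s1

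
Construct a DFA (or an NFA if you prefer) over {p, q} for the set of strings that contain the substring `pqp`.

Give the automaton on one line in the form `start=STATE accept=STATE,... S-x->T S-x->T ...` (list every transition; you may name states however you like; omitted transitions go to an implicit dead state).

start=S0 accept=S3 S0-p->S1 S0-q->S0 S1-p->S1 S1-q->S2 S2-p->S3 S2-q->S0 S3-p->S3 S3-q->S3

Track how much of `pqp` has been matched so far: state S0 is no progress, S3 is the absorbing accept state reached once `pqp` has occurred. Intermediate states record partial matches; on a mismatch, fall back to the longest reusable overlap.
        p   q  
>  S0   S1  S0 
   S1   S1  S2 
   S2   S3  S0 
 * S3   S3  S3 
(> = start, * = accepting)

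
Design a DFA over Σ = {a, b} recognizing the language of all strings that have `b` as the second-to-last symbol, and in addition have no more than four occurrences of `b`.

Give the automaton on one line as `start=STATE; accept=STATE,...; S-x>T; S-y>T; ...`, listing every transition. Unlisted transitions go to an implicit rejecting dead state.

start=s0; accept=s2,s3,s6,s7,s10,s11,s14; s0-a>s0; s0-b>s1; s1-a>s2; s1-b>s3; s2-a>s4; s2-b>s5; s3-a>s6; s3-b>s7; s4-a>s4; s4-b>s5; s5-a>s6; s5-b>s7; s6-a>s8; s6-b>s9; s7-a>s10; s7-b>s11; s8-a>s8; s8-b>s9; s9-a>s10; s9-b>s11; s10-a>s12; s10-b>s13; s11-a>s14; s11-b>s15; s12-a>s12; s12-b>s13; s13-a>s14; s13-b>s15; s14-a>s15; s14-b>s15; s15-a>s15; s15-b>s15

Handle the two conditions separately and then intersect. One (7 states) tracks the last 2 symbols read; the other (6 states) tracks the count of `b`s, saturating at 5. Each combined state is a pair, one component from each; accept when both components accept. Equivalent product states are then merged.
With 16 states:
          a    b  
>  s0     s0   s1 
   s1     s2   s3 
 * s2     s4   s5 
 * s3     s6   s7 
   s4     s4   s5 
   s5     s6   s7 
 * s6     s8   s9 
 * s7    s10  s11 
   s8     s8   s9 
   s9    s10  s11 
 * s10   s12  s13 
 * s11   s14  s15 
   s12   s12  s13 
   s13   s14  s15 
 * s14   s15  s15 
   s15   s15  s15 
(> = start, * = accepting)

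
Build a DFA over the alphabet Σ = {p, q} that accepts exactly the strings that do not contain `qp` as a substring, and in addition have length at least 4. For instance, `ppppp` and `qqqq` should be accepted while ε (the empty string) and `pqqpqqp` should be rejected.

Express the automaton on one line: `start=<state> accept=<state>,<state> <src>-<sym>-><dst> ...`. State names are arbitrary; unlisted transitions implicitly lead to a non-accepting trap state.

start=S0 accept=S9,S10,S12,S13 S0-p->S1 S0-q->S2 S1-p->S3 S1-q->S4 S2-p->S5 S2-q->S4 S3-p->S6 S3-q->S7 S4-p->S8 S4-q->S7 S5-p->S8 S5-q->S8 S6-p->S9 S6-q->S10 S7-p->S11 S7-q->S10 S8-p->S11 S8-q->S11 S9-p->S12 S9-q->S13 S10-p->S14 S10-q->S13 S11-p->S14 S11-q->S14 S12-p->S12 S12-q->S13 S13-p->S14 S13-q->S13 S14-p->S14 S14-q->S14

Build one automaton per condition and run them in lockstep. The first has 3 states tracking partial matches of the forbidden pattern `qp`; the second has 6 states tracking the input length, saturating at 5. A product state is a pair (one from each), accepting exactly when both do.
With 15 states:
          p    q  
>  S0     S1   S2 
   S1     S3   S4 
   S2     S5   S4 
   S3     S6   S7 
   S4     S8   S7 
   S5     S8   S8 
   S6     S9  S10 
   S7    S11  S10 
   S8    S11  S11 
 * S9    S12  S13 
 * S10   S14  S13 
   S11   S14  S14 
 * S12   S12  S13 
 * S13   S14  S13 
   S14   S14  S14 
(> = start, * = accepting)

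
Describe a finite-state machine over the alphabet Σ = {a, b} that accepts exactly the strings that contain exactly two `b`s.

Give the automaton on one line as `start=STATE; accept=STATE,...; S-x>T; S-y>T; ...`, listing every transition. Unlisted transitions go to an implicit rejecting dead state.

Count `b`s, saturating at 3: states q0 through q2 mean 0 through 2 `b`s seen; q3 means more than 2. Each `b` increments (capped at q3); other symbols loop. Accept from {q2}.
A 4-state machine:
        a   b  
>  q0   q0  q1 
   q1   q1  q2 
 * q2   q2  q3 
   q3   q3  q3 
(> = start, * = accepting)

start=q0; accept=q2; q0-a>q0; q0-b>q1; q1-a>q1; q1-b>q2; q2-a>q2; q2-b>q3; q3-a>q3; q3-b>q3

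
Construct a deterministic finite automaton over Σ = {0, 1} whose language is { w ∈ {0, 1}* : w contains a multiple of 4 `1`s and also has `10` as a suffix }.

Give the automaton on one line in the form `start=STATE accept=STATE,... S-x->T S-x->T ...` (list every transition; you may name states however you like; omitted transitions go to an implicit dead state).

start=S0 accept=S11 S0-0->S0 S0-1->S1 S1-0->S2 S1-1->S3 S2-0->S4 S2-1->S3 S3-0->S5 S3-1->S6 S4-0->S4 S4-1->S3 S5-0->S7 S5-1->S6 S6-0->S8 S6-1->S9 S7-0->S7 S7-1->S6 S8-0->S10 S8-1->S9 S9-0->S11 S9-1->S1 S10-0->S10 S10-1->S9 S11-0->S0 S11-1->S1

Handle the two conditions separately and then intersect. The first has 4 states tracking the count of `1`s modulo 4; the second has 3 states tracking how much of the suffix `10` has currently been matched. A product state is a pair (one from each), accepting exactly when both do.
A 12-state machine:
          0    1  
>  S0     S0   S1 
   S1     S2   S3 
   S2     S4   S3 
   S3     S5   S6 
   S4     S4   S3 
   S5     S7   S6 
   S6     S8   S9 
   S7     S7   S6 
   S8    S10   S9 
   S9    S11   S1 
   S10   S10   S9 
 * S11    S0   S1 
(> = start, * = accepting)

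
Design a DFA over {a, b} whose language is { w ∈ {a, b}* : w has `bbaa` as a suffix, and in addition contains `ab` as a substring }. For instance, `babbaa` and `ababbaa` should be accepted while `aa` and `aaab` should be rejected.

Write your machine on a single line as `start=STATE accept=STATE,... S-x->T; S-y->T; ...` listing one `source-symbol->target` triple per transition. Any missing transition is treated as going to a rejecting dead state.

Build one automaton per condition and run them in lockstep. The first has 5 states tracking how much of the suffix `bbaa` has currently been matched; the second has 3 states tracking whether and how much of `ab` has been seen. A product state is a pair (one from each), accepting exactly when both do.
An 11-state machine:
          a    b  
>  S0     S1   S2 
   S1     S1   S3 
   S2     S1   S4 
   S3     S5   S6 
   S4     S7   S4 
   S5     S5   S3 
   S6     S8   S6 
   S7     S9   S3 
   S8    S10   S3 
   S9     S1   S3 
 * S10    S5   S3 
(> = start, * = accepting)

start=S0; accept=S10; S0-a->S1; S0-b->S2; S1-a->S1; S1-b->S3; S2-a->S1; S2-b->S4; S3-a->S5; S3-b->S6; S4-a->S7; S4-b->S4; S5-a->S5; S5-b->S3; S6-a->S8; S6-b->S6; S7-a->S9; S7-b->S3; S8-a->S10; S8-b->S3; S9-a->S1; S9-b->S3; S10-a->S5; S10-b->S3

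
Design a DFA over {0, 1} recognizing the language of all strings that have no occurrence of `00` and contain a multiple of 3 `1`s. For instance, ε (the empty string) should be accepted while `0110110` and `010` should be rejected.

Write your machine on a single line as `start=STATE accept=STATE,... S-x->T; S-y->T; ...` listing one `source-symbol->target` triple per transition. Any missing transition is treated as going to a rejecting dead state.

Build one automaton per condition and run them in lockstep. The first has 3 states tracking partial matches of the forbidden pattern `00`; the second has 3 states tracking the count of `1`s modulo 3. A product state is a pair (one from each), accepting exactly when both do. After merging equivalent states the machine shrinks.
A 7-state machine:
        0   1  
>* q0   q1  q2 
 * q1   q3  q2 
   q2   q4  q5 
   q3   q3  q3 
   q4   q3  q5 
   q5   q6  q0 
   q6   q3  q0 
(> = start, * = accepting)

start=q0; accept=q0,q1; q0-0->q1; q0-1->q2; q1-0->q3; q1-1->q2; q2-0->q4; q2-1->q5; q3-0->q3; q3-1->q3; q4-0->q3; q4-1->q5; q5-0->q6; q5-1->q0; q6-0->q3; q6-1->q0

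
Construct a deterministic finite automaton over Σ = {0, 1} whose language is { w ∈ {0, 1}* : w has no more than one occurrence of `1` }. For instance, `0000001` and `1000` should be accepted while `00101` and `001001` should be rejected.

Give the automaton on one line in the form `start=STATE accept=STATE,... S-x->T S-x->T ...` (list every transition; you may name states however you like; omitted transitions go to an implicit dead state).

Only the number of `1`s matters, and only up to 2. Make a chain S0 → S1 → S2 advanced by each `1` (with S2 absorbing); every other symbol self-loops. The accepting set is {S0, S1}.
        0   1  
>* S0   S0  S1 
 * S1   S1  S2 
   S2   S2  S2 
(> = start, * = accepting)

start=S0 accept=S0,S1 S0-0->S0 S0-1->S1 S1-0->S1 S1-1->S2 S2-0->S2 S2-1->S2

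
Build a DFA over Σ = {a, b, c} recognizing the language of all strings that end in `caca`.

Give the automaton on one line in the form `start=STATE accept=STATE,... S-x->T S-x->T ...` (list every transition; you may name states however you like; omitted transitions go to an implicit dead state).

start=s0 accept=s4 s0-a->s0 s0-b->s0 s0-c->s1 s1-a->s2 s1-b->s0 s1-c->s1 s2-a->s0 s2-b->s0 s2-c->s3 s3-a->s4 s3-b->s0 s3-c->s1 s4-a->s0 s4-b->s0 s4-c->s3

Let each state record the length of the longest suffix of the input read so far that is also a prefix of `caca`. s1 means the last symbol is `c`; s2 means the last 2 symbols are `ca`; s3 means the last 3 symbols are `cac`; s4 means the last 4 symbols are `caca`. Accept only at s4, where the string currently ends in `caca`.
A 5-state machine:
        a   b   c  
>  s0   s0  s0  s1 
   s1   s2  s0  s1 
   s2   s0  s0  s3 
   s3   s4  s0  s1 
 * s4   s0  s0  s3 
(> = start, * = accepting)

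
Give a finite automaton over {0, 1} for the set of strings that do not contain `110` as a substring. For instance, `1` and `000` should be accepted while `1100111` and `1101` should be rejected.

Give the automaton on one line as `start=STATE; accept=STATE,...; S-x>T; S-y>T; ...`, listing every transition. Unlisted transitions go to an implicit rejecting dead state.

This is the complement of 'contains `110`'. Use the same substring-matching states — A through D holding how much of `110` has just been matched — but flip the accepting set: everything except the trap D accepts.
With 4 states:
       0  1 
>* A   A  B 
 * B   A  C 
 * C   D  C 
   D   D  D 
(> = start, * = accepting)

start=A; accept=A,B,C; A-0>A; A-1>B; B-0>A; B-1>C; C-0>D; C-1>C; D-0>D; D-1>D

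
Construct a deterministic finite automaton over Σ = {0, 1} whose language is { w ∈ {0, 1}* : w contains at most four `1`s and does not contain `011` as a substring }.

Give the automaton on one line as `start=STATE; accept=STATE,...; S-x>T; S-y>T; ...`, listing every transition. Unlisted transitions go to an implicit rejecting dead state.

start=S0; accept=S0,S1,S2,S3,S4,S5,S7,S8,S9,S11,S12,S13,S15,S16; S0-0>S1; S0-1>S2; S1-0>S1; S1-1>S3; S2-0>S4; S2-1>S5; S3-0>S4; S3-1>S6; S4-0>S4; S4-1>S7; S5-0>S8; S5-1>S9; S6-0>S6; S6-1>S10; S7-0>S8; S7-1>S10; S8-0>S8; S8-1>S11; S9-0>S12; S9-1>S13; S10-0>S10; S10-1>S14; S11-0>S12; S11-1>S14; S12-0>S12; S12-1>S15; S13-0>S16; S13-1>S17; S14-0>S14; S14-1>S18; S15-0>S16; S15-1>S18; S16-0>S16; S16-1>S19; S17-0>S20; S17-1>S17; S18-0>S18; S18-1>S18; S19-0>S20; S19-1>S18; S20-0>S20; S20-1>S19

Run two small machines in parallel and take their product. The first has 6 states tracking the count of `1`s, saturating at 5; the second has 4 states tracking partial matches of the forbidden pattern `011`. A product state is a pair (one from each), accepting exactly when both do.
21 states suffice.
          0    1  
>* S0     S1   S2 
 * S1     S1   S3 
 * S2     S4   S5 
 * S3     S4   S6 
 * S4     S4   S7 
 * S5     S8   S9 
   S6     S6  S10 
 * S7     S8  S10 
 * S8     S8  S11 
 * S9    S12  S13 
   S10   S10  S14 
 * S11   S12  S14 
 * S12   S12  S15 
 * S13   S16  S17 
   S14   S14  S18 
 * S15   S16  S18 
 * S16   S16  S19 
   S17   S20  S17 
   S18   S18  S18 
   S19   S20  S18 
   S20   S20  S19 
(> = start, * = accepting)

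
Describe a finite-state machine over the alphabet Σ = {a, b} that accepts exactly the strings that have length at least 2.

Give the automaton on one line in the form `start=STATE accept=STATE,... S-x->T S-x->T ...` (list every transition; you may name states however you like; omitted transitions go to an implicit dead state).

We only need to distinguish lengths 0, 1, …, 2, and '>2'. Chain q0 → q1 → q2 → q3 on every symbol, with q3 looping. Accepting states: {q2, q3}.
With 4 states:
        a   b  
>  q0   q1  q1 
   q1   q2  q2 
 * q2   q3  q3 
 * q3   q3  q3 
(> = start, * = accepting)

start=q0 accept=q2,q3 q0-a->q1 q0-b->q1 q1-a->q2 q1-b->q2 q2-a->q3 q2-b->q3 q3-a->q3 q3-b->q3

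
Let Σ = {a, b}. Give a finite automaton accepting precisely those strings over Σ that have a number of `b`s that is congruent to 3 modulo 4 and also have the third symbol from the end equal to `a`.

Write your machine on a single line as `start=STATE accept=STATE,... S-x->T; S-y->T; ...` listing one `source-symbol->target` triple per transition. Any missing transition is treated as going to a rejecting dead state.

start=s0; accept=s7,s11,s12,s14; s0-a->s0; s0-b->s1; s1-a->s2; s1-b->s3; s2-a->s2; s2-b->s4; s3-a->s5; s3-b->s6; s4-a->s5; s4-b->s7; s5-a->s8; s5-b->s9; s6-a->s10; s6-b->s0; s7-a->s10; s7-b->s0; s8-a->s8; s8-b->s11; s9-a->s12; s9-b->s0; s10-a->s13; s10-b->s0; s11-a->s12; s11-b->s0; s12-a->s13; s12-b->s0; s13-a->s14; s13-b->s0; s14-a->s14; s14-b->s0

Run two small machines in parallel and take their product. The first has 4 states tracking the count of `b`s modulo 4; the second has 15 states tracking the last 3 symbols read. A product state is a pair (one from each), accepting exactly when both do. After merging equivalent states the machine shrinks.
A 15-state machine:
          a    b  
>  s0     s0   s1 
   s1     s2   s3 
   s2     s2   s4 
   s3     s5   s6 
   s4     s5   s7 
   s5     s8   s9 
   s6    s10   s0 
 * s7    s10   s0 
   s8     s8  s11 
   s9    s12   s0 
   s10   s13   s0 
 * s11   s12   s0 
 * s12   s13   s0 
   s13   s14   s0 
 * s14   s14   s0 
(> = start, * = accepting)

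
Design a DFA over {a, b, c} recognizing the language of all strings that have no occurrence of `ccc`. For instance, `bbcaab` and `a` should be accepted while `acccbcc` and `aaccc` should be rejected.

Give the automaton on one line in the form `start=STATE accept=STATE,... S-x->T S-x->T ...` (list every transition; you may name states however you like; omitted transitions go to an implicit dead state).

start=s0 accept=s0,s1,s2 s0-a->s0 s0-b->s0 s0-c->s1 s1-a->s0 s1-b->s0 s1-c->s2 s2-a->s0 s2-b->s0 s2-c->s3 s3-a->s3 s3-b->s3 s3-c->s3

This is the complement of 'contains `ccc`'. Use the same substring-matching states — s0 through s3 holding how much of `ccc` has just been matched — but flip the accepting set: everything except the trap s3 accepts.
4 states suffice.
        a   b   c  
>* s0   s0  s0  s1 
 * s1   s0  s0  s2 
 * s2   s0  s0  s3 
   s3   s3  s3  s3 
(> = start, * = accepting)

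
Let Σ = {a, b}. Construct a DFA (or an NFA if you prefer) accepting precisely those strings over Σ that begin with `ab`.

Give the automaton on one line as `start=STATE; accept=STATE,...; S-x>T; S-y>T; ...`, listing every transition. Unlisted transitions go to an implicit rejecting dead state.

Check the first 2 symbols one by one: q0 through q1 record how many have matched `ab` so far; any wrong symbol goes to the dead state q3. After all 2 match we enter the accepting sink q2.
A 4-state machine:
        a   b  
>  q0   q1  q3 
   q1   q3  q2 
 * q2   q2  q2 
   q3   q3  q3 
(> = start, * = accepting)

start=q0; accept=q2; q0-a>q1; q0-b>q3; q1-a>q3; q1-b>q2; q2-a>q2; q2-b>q2; q3-a>q3; q3-b>q3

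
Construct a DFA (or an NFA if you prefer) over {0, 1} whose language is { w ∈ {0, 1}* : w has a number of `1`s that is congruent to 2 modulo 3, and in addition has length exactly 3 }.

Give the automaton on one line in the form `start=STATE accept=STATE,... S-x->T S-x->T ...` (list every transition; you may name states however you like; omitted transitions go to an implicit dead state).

Build one automaton per condition and run them in lockstep. The first has 3 states tracking the count of `1`s modulo 3; the second has 5 states tracking the input length, saturating at 4. A product state is a pair (one from each), accepting exactly when both do. Equivalent product states are then merged.
7 states suffice.
        0   1  
>  q0   q1  q2 
   q1   q3  q4 
   q2   q4  q5 
   q3   q3  q3 
   q4   q3  q6 
   q5   q6  q3 
 * q6   q3  q3 
(> = start, * = accepting)

start=q0 accept=q6 q0-0->q1 q0-1->q2 q1-0->q3 q1-1->q4 q2-0->q4 q2-1->q5 q3-0->q3 q3-1->q3 q4-0->q3 q4-1->q6 q5-0->q6 q5-1->q3 q6-0->q3 q6-1->q3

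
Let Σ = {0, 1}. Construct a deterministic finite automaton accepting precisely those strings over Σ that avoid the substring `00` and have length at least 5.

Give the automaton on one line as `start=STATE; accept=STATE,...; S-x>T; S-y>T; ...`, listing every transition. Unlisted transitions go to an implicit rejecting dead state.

Build one automaton per condition and run them in lockstep. The first has 3 states tracking partial matches of the forbidden pattern `00`; the second has 7 states tracking the input length, saturating at 6. A product state is a pair (one from each), accepting exactly when both do.
An 18-state machine:
          0    1  
>  S0     S1   S2 
   S1     S3   S4 
   S2     S5   S4 
   S3     S6   S6 
   S4     S7   S8 
   S5     S6   S8 
   S6     S9   S9 
   S7     S9  S10 
   S8    S11  S10 
   S9    S12  S12 
   S10   S13  S14 
   S11   S12  S14 
   S12   S15  S15 
 * S13   S15  S16 
 * S14   S17  S16 
   S15   S15  S15 
 * S16   S17  S16 
 * S17   S15  S16 
(> = start, * = accepting)

start=S0; accept=S13,S14,S16,S17; S0-0>S1; S0-1>S2; S1-0>S3; S1-1>S4; S2-0>S5; S2-1>S4; S3-0>S6; S3-1>S6; S4-0>S7; S4-1>S8; S5-0>S6; S5-1>S8; S6-0>S9; S6-1>S9; S7-0>S9; S7-1>S10; S8-0>S11; S8-1>S10; S9-0>S12; S9-1>S12; S10-0>S13; S10-1>S14; S11-0>S12; S11-1>S14; S12-0>S15; S12-1>S15; S13-0>S15; S13-1>S16; S14-0>S17; S14-1>S16; S15-0>S15; S15-1>S15; S16-0>S17; S16-1>S16; S17-0>S15; S17-1>S16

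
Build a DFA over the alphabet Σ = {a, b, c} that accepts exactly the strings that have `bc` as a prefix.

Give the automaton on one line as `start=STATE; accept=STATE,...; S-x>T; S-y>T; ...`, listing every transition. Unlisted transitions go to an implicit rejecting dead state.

Walk along `bc` while the input agrees: from q0 take `b` to q1, and so on. Any deviation drops to the rejecting sink q3. Once q2 is reached the prefix is confirmed and every continuation is accepted.
A 4-state machine:
        a   b   c  
>  q0   q3  q1  q3 
   q1   q3  q3  q2 
 * q2   q2  q2  q2 
   q3   q3  q3  q3 
(> = start, * = accepting)

start=q0; accept=q2; q0-a>q3; q0-b>q1; q0-c>q3; q1-a>q3; q1-b>q3; q1-c>q2; q2-a>q2; q2-b>q2; q2-c>q2; q3-a>q3; q3-b>q3; q3-c>q3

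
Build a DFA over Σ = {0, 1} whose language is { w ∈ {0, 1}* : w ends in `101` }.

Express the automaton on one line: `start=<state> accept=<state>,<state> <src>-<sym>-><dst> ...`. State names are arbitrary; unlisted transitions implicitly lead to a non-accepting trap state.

start=q0 accept=q3 q0-0->q0 q0-1->q1 q1-0->q2 q1-1->q1 q2-0->q0 q2-1->q3 q3-0->q2 q3-1->q1

Let each state record the length of the longest suffix of the input read so far that is also a prefix of `101`. q1 means the last symbol is `1`; q2 means the last 2 symbols are `10`; q3 means the last 3 symbols are `101`. Accept only at q3, where the string currently ends in `101`.
With 4 states:
        0   1  
>  q0   q0  q1 
   q1   q2  q1 
   q2   q0  q3 
 * q3   q2  q1 
(> = start, * = accepting)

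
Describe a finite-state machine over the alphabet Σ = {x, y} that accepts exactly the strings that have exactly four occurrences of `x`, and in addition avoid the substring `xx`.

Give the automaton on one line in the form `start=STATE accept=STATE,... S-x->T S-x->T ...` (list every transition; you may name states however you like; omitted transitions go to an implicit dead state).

start=A accept=L,M A-x->B A-y->A B-x->C B-y->D C-x->E C-y->C D-x->F D-y->D E-x->G E-y->E F-x->E F-y->H G-x->I G-y->G H-x->J H-y->H I-x->I I-y->I J-x->G J-y->K K-x->L K-y->K L-x->I L-y->M M-x->N M-y->M N-x->I N-y->O O-x->N O-y->O

Handle the two conditions separately and then intersect. One (6 states) tracks the count of `x`s, saturating at 5; the other (3 states) tracks partial matches of the forbidden pattern `xx`. Each combined state is a pair, one component from each; accept when both components accept.
       x  y 
>  A   B  A 
   B   C  D 
   C   E  C 
   D   F  D 
   E   G  E 
   F   E  H 
   G   I  G 
   H   J  H 
   I   I  I 
   J   G  K 
   K   L  K 
 * L   I  M 
 * M   N  M 
   N   I  O 
   O   N  O 
(> = start, * = accepting)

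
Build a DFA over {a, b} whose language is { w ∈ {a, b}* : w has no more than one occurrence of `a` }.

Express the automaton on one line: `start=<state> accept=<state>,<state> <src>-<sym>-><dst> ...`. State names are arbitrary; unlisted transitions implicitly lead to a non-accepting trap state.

start=q0 accept=q0,q1 q0-a->q1 q0-b->q0 q1-a->q2 q1-b->q1 q2-a->q2 q2-b->q2

Count `a`s, saturating at 2: state q0 means no `a` yet, q1 means one `a` seen, q2 means more than one. Each `a` increments (capped at q2); other symbols loop. Accept from {q0, q1}.
A 3-state machine:
        a   b  
>* q0   q1  q0 
 * q1   q2  q1 
   q2   q2  q2 
(> = start, * = accepting)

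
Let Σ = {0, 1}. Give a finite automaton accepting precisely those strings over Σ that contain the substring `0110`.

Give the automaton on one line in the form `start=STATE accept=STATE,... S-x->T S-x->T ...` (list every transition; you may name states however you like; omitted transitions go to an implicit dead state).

start=S0 accept=S4 S0-0->S1 S0-1->S0 S1-0->S1 S1-1->S2 S2-0->S1 S2-1->S3 S3-0->S4 S3-1->S0 S4-0->S4 S4-1->S4

Track how much of `0110` has been matched so far: state S0 is no progress, S4 is the absorbing accept state reached once `0110` has occurred. Intermediate states record partial matches; on a mismatch, fall back to the longest reusable overlap.
5 states suffice.
        0   1  
>  S0   S1  S0 
   S1   S1  S2 
   S2   S1  S3 
   S3   S4  S0 
 * S4   S4  S4 
(> = start, * = accepting)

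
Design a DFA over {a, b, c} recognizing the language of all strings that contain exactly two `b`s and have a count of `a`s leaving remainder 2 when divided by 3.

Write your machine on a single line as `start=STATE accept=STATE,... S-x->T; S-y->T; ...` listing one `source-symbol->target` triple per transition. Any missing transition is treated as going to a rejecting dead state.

Handle the two conditions separately and then intersect. One (4 states) tracks the count of `b`s, saturating at 3; the other (3 states) tracks the count of `a`s modulo 3. Each combined state is a pair, one component from each; accept when both components accept.
With 12 states:
          a    b    c  
>  q0     q1   q2   q0 
   q1     q3   q4   q1 
   q2     q4   q5   q2 
   q3     q0   q6   q3 
   q4     q6   q7   q4 
   q5     q7   q8   q5 
   q6     q2   q9   q6 
   q7     q9  q10   q7 
   q8    q10   q8   q8 
 * q9     q5  q11   q9 
   q10   q11  q10  q10 
   q11    q8  q11  q11 
(> = start, * = accepting)

start=q0; accept=q9; q0-a->q1; q0-b->q2; q0-c->q0; q1-a->q3; q1-b->q4; q1-c->q1; q2-a->q4; q2-b->q5; q2-c->q2; q3-a->q0; q3-b->q6; q3-c->q3; q4-a->q6; q4-b->q7; q4-c->q4; q5-a->q7; q5-b->q8; q5-c->q5; q6-a->q2; q6-b->q9; q6-c->q6; q7-a->q9; q7-b->q10; q7-c->q7; q8-a->q10; q8-b->q8; q8-c->q8; q9-a->q5; q9-b->q11; q9-c->q9; q10-a->q11; q10-b->q10; q10-c->q10; q11-a->q8; q11-b->q11; q11-c->q11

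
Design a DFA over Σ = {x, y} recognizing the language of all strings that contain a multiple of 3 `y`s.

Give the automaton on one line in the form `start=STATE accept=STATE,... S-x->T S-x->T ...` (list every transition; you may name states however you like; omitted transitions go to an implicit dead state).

The only thing that matters is how many `y`s have appeared, reduced mod 3. Use one state per residue: q0 for 0, …, q2 for 2. Reading `y` moves to the next residue; anything else stays put. q0 is accepting.
A 3-state machine:
        x   y  
>* q0   q0  q1 
   q1   q1  q2 
   q2   q2  q0 
(> = start, * = accepting)

start=q0 accept=q0 q0-x->q0 q0-y->q1 q1-x->q1 q1-y->q2 q2-x->q2 q2-y->q0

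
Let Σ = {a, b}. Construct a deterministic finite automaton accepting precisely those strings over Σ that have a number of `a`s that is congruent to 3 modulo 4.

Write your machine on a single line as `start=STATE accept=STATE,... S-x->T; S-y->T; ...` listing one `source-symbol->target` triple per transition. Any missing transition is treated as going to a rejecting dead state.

Keep the running count of `a`s modulo 4: each `a` advances along the cycle S0 → S1 → S2 → S3 → S0 while other symbols loop. Accept at S3.
With 4 states:
        a   b  
>  S0   S1  S0 
   S1   S2  S1 
   S2   S3  S2 
 * S3   S0  S3 
(> = start, * = accepting)

start=S0; accept=S3; S0-a->S1; S0-b->S0; S1-a->S2; S1-b->S1; S2-a->S3; S2-b->S2; S3-a->S0; S3-b->S3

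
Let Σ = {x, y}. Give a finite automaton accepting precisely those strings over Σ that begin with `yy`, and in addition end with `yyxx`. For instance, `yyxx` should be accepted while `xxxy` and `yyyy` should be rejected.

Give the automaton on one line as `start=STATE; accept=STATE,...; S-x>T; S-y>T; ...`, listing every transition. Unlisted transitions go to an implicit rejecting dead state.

Build one automaton per condition and run them in lockstep. The first has 4 states tracking whether the input so far still matches the prefix `yy`; the second has 5 states tracking how much of the suffix `yyxx` has currently been matched. A product state is a pair (one from each), accepting exactly when both do. After merging equivalent states the machine shrinks.
An 8-state machine:
        x   y  
>  q0   q1  q2 
   q1   q1  q1 
   q2   q1  q3 
   q3   q4  q3 
   q4   q5  q6 
 * q5   q7  q6 
   q6   q7  q3 
   q7   q7  q6 
(> = start, * = accepting)

start=q0; accept=q5; q0-x>q1; q0-y>q2; q1-x>q1; q1-y>q1; q2-x>q1; q2-y>q3; q3-x>q4; q3-y>q3; q4-x>q5; q4-y>q6; q5-x>q7; q5-y>q6; q6-x>q7; q6-y>q3; q7-x>q7; q7-y>q6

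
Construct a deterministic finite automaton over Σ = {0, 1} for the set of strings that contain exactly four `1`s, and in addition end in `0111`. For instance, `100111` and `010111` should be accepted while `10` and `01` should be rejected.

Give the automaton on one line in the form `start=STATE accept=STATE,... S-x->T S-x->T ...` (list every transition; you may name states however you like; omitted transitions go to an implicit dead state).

start=q0 accept=q15 q0-0->q1 q0-1->q2 q1-0->q1 q1-1->q3 q2-0->q4 q2-1->q5 q3-0->q4 q3-1->q6 q4-0->q4 q4-1->q7 q5-0->q8 q5-1->q9 q6-0->q8 q6-1->q10 q7-0->q8 q7-1->q11 q8-0->q8 q8-1->q12 q9-0->q13 q9-1->q14 q10-0->q13 q10-1->q14 q11-0->q13 q11-1->q15 q12-0->q13 q12-1->q16 q13-0->q13 q13-1->q17 q14-0->q18 q14-1->q19 q15-0->q18 q15-1->q19 q16-0->q18 q16-1->q20 q17-0->q18 q17-1->q21 q18-0->q18 q18-1->q22 q19-0->q23 q19-1->q19 q20-0->q23 q20-1->q19 q21-0->q23 q21-1->q20 q22-0->q23 q22-1->q21 q23-0->q23 q23-1->q22

Handle the two conditions separately and then intersect. One (6 states) tracks the count of `1`s, saturating at 5; the other (5 states) tracks how much of the suffix `0111` has currently been matched. Each combined state is a pair, one component from each; accept when both components accept.
24 states suffice.
          0    1  
>  q0     q1   q2 
   q1     q1   q3 
   q2     q4   q5 
   q3     q4   q6 
   q4     q4   q7 
   q5     q8   q9 
   q6     q8  q10 
   q7     q8  q11 
   q8     q8  q12 
   q9    q13  q14 
   q10   q13  q14 
   q11   q13  q15 
   q12   q13  q16 
   q13   q13  q17 
   q14   q18  q19 
 * q15   q18  q19 
   q16   q18  q20 
   q17   q18  q21 
   q18   q18  q22 
   q19   q23  q19 
   q20   q23  q19 
   q21   q23  q20 
   q22   q23  q21 
   q23   q23  q22 
(> = start, * = accepting)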